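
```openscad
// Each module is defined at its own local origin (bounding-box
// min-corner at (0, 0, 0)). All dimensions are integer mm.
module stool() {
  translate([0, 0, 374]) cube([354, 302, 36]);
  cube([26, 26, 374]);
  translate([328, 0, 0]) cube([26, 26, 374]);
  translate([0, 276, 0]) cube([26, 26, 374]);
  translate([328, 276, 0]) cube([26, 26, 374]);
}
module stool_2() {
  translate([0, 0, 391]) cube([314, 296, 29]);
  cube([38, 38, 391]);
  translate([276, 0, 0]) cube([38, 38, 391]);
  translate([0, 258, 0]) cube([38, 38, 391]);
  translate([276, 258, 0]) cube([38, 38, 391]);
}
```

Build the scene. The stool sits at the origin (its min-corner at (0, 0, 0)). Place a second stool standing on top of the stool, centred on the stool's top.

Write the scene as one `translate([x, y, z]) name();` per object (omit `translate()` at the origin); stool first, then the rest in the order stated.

stool();
translate([20, 3, 410]) stool_2();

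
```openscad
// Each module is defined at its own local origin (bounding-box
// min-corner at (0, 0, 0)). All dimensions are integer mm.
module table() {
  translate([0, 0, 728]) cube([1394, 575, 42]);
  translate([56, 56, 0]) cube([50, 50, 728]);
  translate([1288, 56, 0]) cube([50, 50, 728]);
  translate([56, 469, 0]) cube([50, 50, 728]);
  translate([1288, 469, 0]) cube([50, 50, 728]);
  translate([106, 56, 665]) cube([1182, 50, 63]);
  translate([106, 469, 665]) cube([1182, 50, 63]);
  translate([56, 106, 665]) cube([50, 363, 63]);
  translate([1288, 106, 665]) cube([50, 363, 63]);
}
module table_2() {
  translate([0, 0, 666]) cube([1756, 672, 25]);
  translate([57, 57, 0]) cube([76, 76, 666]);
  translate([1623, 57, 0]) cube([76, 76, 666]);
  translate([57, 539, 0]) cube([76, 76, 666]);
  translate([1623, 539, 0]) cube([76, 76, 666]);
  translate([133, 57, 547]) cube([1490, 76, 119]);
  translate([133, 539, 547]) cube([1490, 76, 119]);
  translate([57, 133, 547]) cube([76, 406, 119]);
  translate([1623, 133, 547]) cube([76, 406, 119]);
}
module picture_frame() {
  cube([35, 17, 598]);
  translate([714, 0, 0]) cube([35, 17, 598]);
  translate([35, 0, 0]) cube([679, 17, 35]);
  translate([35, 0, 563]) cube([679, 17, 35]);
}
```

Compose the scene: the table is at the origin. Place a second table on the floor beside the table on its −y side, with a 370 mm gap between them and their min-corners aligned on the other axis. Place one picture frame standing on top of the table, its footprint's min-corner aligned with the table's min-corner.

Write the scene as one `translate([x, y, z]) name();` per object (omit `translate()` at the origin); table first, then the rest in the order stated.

table();
translate([0, -1042, 0]) table_2();
translate([0, 0, 770]) picture_frame();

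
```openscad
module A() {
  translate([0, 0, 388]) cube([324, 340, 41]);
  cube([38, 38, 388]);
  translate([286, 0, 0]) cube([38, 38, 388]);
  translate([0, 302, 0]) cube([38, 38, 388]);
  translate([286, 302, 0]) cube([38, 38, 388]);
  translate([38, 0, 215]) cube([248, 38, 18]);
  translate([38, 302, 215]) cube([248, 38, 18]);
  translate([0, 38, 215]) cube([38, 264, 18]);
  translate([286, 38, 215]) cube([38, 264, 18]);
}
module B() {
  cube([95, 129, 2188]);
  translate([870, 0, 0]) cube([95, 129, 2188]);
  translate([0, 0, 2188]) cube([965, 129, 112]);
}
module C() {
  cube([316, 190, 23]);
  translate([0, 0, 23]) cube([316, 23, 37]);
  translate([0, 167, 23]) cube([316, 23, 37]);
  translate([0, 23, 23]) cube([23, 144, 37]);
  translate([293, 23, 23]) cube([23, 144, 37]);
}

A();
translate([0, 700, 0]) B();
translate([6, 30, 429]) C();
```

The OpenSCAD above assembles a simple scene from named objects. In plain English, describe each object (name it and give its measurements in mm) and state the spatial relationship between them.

A is a simple wooden stool: a rectangular seat 324 mm (x) by 340 mm (y), 41 mm thick, top face at z = 429 mm, on four square legs, each 38×38 mm in cross-section. The legs rest on z = 0, each flush with a corner of the seat. Four stretchers, 38 mm wide and 18 mm tall, connect adjacent legs with their undersides at z = 215 mm, each running between the inner faces of the legs it joins and aligned with the legs' outer faces on the other axis.

B is a door frame. The clear opening is 775 mm wide and 2188 mm high. Two 95 mm wide jambs, 129 mm deep, stand either side of the opening from the floor to the top of the opening. A 112 mm thick head sits across the top of both jambs, spanning the full outside width of the frame.

C is an open-topped rectangular box: outside dimensions 316×190×60 mm, with a uniform wall and base thickness of 23 mm. The base is a full 316×190 slab on the floor; four walls sit on top of the base. The front and back walls (the −y and +y sides) span the full width; the two side walls fit between them.

The door frame is on the floor beside the stool on its +y side. The open box is on top of the stool.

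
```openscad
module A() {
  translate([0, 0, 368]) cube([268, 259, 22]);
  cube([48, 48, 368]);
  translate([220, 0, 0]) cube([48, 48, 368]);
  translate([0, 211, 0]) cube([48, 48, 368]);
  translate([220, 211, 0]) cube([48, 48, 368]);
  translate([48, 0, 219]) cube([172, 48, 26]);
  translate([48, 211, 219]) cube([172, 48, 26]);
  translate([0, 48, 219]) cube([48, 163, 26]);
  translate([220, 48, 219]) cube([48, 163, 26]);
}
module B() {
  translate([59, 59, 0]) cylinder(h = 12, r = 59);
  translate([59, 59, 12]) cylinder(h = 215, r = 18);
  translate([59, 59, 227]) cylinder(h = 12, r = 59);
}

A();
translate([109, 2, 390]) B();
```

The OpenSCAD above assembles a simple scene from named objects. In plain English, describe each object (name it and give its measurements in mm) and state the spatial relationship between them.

A is a four-legged stool. The seat is a 268×259×22 mm slab whose top surface is at z = 390 mm; four square legs, each 48×48 mm in cross-section, run from the floor (z = 0) to the underside of the seat, each flush with a corner of the seat. Four stretchers, 48 mm wide and 26 mm tall, connect adjacent legs with their undersides at z = 219 mm, each running between the inner faces of the legs it joins and aligned with the legs' outer faces on the other axis.

B is a spool: two coaxial disc flanges of radius 59 mm and thickness 12 mm, joined by a core cylinder of radius 18 mm and height 215 mm. The lower flange rests on z = 0 and the three cylinders share a vertical axis.

The spool is on top of the stool.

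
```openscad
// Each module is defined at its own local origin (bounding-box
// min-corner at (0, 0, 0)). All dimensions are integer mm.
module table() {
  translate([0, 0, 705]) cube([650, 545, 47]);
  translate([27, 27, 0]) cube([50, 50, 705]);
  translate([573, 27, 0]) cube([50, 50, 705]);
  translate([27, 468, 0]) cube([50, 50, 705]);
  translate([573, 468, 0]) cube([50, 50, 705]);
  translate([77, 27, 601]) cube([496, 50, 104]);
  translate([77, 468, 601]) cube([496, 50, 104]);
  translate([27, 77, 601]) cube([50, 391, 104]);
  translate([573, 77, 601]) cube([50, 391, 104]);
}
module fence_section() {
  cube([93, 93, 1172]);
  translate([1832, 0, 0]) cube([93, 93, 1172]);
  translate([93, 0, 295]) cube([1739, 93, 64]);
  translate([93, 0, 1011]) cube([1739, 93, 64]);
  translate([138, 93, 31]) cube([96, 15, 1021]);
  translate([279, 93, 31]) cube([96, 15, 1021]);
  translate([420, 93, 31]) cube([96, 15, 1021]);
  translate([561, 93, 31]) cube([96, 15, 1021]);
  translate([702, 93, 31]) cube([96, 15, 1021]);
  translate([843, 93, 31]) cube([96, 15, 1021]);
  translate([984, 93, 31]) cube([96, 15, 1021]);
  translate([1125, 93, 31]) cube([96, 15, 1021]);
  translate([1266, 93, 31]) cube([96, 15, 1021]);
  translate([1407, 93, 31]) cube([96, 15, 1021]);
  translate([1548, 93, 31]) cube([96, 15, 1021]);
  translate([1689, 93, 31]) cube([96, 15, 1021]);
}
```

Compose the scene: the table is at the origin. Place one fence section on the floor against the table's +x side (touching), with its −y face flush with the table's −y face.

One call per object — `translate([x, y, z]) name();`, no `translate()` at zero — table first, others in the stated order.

table();
translate([650, 0, 0]) fence_section();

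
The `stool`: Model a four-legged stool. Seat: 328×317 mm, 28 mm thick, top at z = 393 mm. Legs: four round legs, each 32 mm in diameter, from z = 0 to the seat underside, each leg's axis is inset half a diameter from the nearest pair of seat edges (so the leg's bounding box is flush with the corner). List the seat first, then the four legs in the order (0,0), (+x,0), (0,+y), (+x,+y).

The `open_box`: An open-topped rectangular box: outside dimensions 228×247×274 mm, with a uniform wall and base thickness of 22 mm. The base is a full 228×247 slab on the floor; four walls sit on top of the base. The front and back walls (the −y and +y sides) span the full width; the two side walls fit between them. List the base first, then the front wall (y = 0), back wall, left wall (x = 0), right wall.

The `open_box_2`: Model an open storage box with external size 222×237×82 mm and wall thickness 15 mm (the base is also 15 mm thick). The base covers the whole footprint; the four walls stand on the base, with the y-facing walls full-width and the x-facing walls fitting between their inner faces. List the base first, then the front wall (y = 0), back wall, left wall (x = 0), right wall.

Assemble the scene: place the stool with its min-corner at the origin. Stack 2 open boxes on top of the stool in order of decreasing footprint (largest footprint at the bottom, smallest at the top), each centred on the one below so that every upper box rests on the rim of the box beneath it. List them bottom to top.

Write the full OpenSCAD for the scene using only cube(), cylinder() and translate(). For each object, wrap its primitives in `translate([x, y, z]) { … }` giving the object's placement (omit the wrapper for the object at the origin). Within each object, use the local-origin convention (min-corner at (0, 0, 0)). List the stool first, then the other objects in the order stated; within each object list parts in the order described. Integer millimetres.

translate([0, 0, 365]) cube([328, 317, 28]);
translate([16, 16, 0]) cylinder(h = 365, r = 16);
translate([312, 16, 0]) cylinder(h = 365, r = 16);
translate([16, 301, 0]) cylinder(h = 365, r = 16);
translate([312, 301, 0]) cylinder(h = 365, r = 16);
translate([50, 35, 393]) {
  cube([228, 247, 22]);
  translate([0, 0, 22]) cube([228, 22, 252]);
  translate([0, 225, 22]) cube([228, 22, 252]);
  translate([0, 22, 22]) cube([22, 203, 252]);
  translate([206, 22, 22]) cube([22, 203, 252]);
}
translate([53, 40, 667]) {
  cube([222, 237, 15]);
  translate([0, 0, 15]) cube([222, 15, 67]);
  translate([0, 222, 15]) cube([222, 15, 67]);
  translate([0, 15, 15]) cube([15, 207, 67]);
  translate([207, 15, 15]) cube([15, 207, 67]);
}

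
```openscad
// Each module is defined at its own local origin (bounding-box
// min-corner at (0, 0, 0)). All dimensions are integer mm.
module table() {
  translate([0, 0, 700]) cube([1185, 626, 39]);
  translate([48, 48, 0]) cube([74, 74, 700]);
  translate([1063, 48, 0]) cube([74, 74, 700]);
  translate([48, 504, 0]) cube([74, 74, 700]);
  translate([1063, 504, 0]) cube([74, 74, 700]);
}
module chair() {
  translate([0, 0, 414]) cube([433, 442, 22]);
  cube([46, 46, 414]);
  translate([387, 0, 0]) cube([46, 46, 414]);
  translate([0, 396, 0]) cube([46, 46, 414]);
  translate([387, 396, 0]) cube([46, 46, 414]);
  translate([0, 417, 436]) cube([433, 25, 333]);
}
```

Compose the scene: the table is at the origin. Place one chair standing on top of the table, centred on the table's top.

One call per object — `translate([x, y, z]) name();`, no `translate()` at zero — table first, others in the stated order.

table();
translate([376, 92, 739]) chair();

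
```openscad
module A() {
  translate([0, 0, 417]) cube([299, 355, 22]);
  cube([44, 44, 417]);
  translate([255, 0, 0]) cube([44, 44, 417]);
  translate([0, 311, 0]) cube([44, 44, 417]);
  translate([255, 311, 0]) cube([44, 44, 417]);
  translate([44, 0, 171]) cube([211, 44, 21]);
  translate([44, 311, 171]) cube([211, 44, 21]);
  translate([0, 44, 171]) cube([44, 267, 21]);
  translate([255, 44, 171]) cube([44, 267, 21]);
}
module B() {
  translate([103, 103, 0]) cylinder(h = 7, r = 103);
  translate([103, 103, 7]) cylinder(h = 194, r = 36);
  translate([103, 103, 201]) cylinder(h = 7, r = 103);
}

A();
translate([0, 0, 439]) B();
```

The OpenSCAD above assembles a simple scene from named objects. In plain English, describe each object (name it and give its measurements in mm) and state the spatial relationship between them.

A is a simple wooden stool: a rectangular seat 299 mm (x) by 355 mm (y), 22 mm thick, top face at z = 439 mm, on four square legs, each 44×44 mm in cross-section. The legs rest on z = 0, each flush with a corner of the seat. Four stretchers, 44 mm wide and 21 mm tall, connect adjacent legs with their undersides at z = 171 mm, each running between the inner faces of the legs it joins and aligned with the legs' outer faces on the other axis.

B is a spool: two coaxial disc flanges of radius 103 mm and thickness 7 mm, joined by a core cylinder of radius 36 mm and height 194 mm. The lower flange rests on z = 0 and the three cylinders share a vertical axis.

The spool is on top of the stool.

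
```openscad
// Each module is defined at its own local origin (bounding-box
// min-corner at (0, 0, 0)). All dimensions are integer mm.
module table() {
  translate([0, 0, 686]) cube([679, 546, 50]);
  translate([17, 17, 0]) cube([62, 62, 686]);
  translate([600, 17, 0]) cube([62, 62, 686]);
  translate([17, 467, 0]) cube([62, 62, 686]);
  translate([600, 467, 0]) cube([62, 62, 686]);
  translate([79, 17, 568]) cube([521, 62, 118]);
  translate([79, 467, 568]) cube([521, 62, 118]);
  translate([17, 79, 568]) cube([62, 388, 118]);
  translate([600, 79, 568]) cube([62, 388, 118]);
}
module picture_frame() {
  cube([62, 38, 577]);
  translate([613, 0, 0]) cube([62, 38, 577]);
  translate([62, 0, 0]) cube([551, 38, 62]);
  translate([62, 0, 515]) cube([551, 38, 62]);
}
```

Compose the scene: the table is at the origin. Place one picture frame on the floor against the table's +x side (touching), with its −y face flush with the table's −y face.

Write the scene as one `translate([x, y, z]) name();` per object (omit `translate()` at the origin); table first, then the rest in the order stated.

table();
translate([679, 0, 0]) picture_frame();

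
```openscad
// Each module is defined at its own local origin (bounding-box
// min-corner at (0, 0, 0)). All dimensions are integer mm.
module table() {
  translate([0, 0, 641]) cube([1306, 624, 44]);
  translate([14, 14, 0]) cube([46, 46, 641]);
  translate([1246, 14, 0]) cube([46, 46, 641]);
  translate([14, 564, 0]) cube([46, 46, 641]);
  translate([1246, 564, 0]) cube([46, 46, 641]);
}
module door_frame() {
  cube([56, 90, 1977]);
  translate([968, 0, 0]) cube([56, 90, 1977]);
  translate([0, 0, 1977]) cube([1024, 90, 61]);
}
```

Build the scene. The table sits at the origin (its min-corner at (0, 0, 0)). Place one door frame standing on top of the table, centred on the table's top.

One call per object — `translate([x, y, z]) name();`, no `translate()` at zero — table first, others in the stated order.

table();
translate([141, 267, 685]) door_frame();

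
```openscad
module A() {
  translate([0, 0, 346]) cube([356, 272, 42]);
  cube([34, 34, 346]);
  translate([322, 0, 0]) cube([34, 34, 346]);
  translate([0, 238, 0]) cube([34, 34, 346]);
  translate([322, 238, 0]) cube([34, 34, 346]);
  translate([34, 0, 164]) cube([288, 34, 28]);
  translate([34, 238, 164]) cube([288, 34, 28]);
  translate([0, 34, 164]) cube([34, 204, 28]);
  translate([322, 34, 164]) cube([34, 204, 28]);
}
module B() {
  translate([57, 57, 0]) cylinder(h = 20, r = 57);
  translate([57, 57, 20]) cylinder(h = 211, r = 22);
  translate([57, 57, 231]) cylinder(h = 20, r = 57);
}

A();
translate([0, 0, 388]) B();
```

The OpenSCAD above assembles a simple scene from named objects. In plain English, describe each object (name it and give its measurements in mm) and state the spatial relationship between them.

A is a simple wooden stool: a rectangular seat 356 mm (x) by 272 mm (y), 42 mm thick, top face at z = 388 mm, on four square legs, each 34×34 mm in cross-section. The legs rest on z = 0, each flush with a corner of the seat. Four stretchers, 34 mm wide and 28 mm tall, connect adjacent legs with their undersides at z = 164 mm, each running between the inner faces of the legs it joins and aligned with the legs' outer faces on the other axis.

B is a spool: two coaxial disc flanges of radius 57 mm and thickness 20 mm, joined by a core cylinder of radius 22 mm and height 211 mm. The lower flange rests on z = 0 and the three cylinders share a vertical axis.

The spool is on top of the stool.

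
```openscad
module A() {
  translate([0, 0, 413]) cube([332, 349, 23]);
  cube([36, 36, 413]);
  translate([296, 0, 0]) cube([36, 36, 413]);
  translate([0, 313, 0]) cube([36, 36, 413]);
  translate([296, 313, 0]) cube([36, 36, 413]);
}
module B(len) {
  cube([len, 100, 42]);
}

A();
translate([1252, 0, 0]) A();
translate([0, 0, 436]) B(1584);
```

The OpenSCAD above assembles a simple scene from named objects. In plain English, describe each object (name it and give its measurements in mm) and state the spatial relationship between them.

A is a simple wooden stool: a rectangular seat 332 mm (x) by 349 mm (y), 23 mm thick, top face at z = 436 mm, on four square legs, each 36×36 mm in cross-section. The legs rest on z = 0, each flush with a corner of the seat.

B is a rectangular beam 1584 mm long (x), 100 mm deep (y), 42 mm thick (z).

The beam spans the tops of two stools placed 920 mm apart, resting at z = 436 mm.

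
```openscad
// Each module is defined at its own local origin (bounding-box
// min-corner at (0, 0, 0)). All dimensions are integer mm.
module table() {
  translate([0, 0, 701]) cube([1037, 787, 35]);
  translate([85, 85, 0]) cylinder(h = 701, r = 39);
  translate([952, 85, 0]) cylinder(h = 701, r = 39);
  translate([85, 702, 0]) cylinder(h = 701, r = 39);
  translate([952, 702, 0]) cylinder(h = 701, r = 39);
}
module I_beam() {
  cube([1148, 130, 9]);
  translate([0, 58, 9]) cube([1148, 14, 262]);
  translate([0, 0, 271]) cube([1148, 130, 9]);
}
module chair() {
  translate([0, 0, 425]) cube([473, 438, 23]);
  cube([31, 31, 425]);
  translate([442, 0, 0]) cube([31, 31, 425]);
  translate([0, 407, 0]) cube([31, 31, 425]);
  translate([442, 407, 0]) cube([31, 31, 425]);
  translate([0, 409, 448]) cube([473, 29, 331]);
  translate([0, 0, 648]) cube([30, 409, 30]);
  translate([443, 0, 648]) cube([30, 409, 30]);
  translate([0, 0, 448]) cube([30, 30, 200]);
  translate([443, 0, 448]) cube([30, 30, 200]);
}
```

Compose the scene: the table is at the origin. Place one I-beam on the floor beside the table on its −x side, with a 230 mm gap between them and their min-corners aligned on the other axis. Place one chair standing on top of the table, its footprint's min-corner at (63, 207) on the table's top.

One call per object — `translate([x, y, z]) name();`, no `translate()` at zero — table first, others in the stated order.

table();
translate([-1378, 0, 0]) I_beam();
translate([63, 207, 736]) chair();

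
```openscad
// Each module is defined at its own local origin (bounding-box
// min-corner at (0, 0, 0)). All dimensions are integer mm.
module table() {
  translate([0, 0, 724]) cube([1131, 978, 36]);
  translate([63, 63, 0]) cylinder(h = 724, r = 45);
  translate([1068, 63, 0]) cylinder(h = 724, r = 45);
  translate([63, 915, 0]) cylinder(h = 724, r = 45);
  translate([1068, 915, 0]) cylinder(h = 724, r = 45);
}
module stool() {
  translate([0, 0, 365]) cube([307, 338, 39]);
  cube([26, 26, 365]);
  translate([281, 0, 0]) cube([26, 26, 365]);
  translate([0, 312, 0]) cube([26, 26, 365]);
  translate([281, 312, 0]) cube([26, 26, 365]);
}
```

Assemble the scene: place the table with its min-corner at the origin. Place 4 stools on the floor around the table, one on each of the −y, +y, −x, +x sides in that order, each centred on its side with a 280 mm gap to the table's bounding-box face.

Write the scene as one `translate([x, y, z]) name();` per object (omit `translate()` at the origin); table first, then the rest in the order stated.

table();
translate([412, -618, 0]) stool();
translate([412, 1258, 0]) stool();
translate([-587, 320, 0]) stool();
translate([1411, 320, 0]) stool();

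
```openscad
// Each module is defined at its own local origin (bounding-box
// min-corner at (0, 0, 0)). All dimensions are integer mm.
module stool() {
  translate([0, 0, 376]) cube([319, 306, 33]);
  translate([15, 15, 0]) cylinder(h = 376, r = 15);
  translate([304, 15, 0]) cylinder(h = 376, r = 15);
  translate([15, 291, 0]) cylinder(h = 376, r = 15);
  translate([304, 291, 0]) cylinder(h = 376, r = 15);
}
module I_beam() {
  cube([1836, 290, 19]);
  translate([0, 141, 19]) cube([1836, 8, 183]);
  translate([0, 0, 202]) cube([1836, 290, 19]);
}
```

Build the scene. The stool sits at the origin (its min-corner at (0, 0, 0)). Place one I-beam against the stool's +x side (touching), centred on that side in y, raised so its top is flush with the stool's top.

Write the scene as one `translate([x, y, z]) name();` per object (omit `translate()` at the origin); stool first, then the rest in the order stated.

stool();
translate([319, 8, 188]) I_beam();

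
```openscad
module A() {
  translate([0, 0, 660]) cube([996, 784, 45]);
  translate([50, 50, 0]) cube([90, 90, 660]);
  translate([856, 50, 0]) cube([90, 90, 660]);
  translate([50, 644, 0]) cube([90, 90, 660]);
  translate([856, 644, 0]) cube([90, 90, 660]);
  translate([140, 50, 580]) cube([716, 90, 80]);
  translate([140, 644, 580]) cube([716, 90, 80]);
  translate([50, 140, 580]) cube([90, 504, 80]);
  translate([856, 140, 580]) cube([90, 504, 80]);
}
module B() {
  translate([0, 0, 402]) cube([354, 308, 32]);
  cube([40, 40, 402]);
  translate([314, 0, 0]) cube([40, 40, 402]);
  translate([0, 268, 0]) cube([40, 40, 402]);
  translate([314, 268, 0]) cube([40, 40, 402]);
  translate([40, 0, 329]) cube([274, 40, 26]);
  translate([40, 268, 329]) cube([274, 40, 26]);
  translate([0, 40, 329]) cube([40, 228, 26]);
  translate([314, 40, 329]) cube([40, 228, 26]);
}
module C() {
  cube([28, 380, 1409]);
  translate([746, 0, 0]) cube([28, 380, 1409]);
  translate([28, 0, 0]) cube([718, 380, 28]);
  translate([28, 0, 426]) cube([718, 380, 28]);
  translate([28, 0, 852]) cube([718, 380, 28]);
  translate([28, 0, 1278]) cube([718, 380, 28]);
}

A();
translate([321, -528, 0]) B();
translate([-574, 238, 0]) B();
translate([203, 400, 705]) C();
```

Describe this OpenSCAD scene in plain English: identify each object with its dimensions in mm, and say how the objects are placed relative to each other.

A is a table: top 996 mm (x) × 784 mm (y), 45 mm thick, upper face at z = 705 mm, on four 90×90 mm square legs, each inset 50 mm from the nearest pair of top edges, running from z = 0 to the bottom of the top. Four apron rails, 90 mm thick and 80 mm tall, run between adjacent legs with their top edges flush with the underside of the top and their outer faces flush with the legs' outer faces.

B is a four-legged stool. The seat is a 354×308×32 mm slab whose top surface is at z = 434 mm; four square legs, each 40×40 mm in cross-section, run from the floor (z = 0) to the underside of the seat, each flush with a corner of the seat. Four stretchers, 40 mm wide and 26 mm tall, connect adjacent legs with their undersides at z = 329 mm, each running between the inner faces of the legs it joins and aligned with the legs' outer faces on the other axis.

C is an open bookshelf. Two side panels, each 28 mm thick, 380 mm deep and 1409 mm tall, stand 774 mm apart (outside-to-outside). Between them sit 4 shelves, each 28 mm thick and 380 mm deep, spanning the full gap between the sides. The bottom shelf rests on the floor (its underside at z = 0) and the clear gap between one shelf's top and the next shelf's underside is 398 mm.

Two stools sit around the table at the −y, −x sides. The bookshelf is on top of the table.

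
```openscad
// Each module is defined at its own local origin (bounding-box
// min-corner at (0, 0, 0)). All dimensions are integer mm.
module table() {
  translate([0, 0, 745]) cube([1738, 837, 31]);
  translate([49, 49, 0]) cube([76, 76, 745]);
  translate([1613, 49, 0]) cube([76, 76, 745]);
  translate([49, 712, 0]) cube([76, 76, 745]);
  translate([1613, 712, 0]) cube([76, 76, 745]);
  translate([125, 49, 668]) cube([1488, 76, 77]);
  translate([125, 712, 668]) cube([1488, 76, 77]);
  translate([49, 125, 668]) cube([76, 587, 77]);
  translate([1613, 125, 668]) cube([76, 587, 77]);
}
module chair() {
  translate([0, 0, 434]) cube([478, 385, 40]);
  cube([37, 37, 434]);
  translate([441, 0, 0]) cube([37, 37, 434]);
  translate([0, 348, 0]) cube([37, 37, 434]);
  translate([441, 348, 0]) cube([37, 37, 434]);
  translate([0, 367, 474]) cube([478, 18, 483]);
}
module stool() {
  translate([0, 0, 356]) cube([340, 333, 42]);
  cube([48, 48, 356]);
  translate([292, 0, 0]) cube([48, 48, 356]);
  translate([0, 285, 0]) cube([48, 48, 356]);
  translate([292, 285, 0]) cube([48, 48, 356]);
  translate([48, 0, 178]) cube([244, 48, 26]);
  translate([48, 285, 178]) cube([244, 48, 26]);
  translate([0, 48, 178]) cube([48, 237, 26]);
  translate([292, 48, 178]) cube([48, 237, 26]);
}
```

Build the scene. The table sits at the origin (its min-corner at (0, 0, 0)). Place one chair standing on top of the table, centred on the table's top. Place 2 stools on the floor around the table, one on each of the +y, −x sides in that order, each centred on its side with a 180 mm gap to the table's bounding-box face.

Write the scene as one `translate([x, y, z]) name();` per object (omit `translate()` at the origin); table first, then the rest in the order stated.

table();
translate([630, 226, 776]) chair();
translate([699, 1017, 0]) stool();
translate([-520, 252, 0]) stool();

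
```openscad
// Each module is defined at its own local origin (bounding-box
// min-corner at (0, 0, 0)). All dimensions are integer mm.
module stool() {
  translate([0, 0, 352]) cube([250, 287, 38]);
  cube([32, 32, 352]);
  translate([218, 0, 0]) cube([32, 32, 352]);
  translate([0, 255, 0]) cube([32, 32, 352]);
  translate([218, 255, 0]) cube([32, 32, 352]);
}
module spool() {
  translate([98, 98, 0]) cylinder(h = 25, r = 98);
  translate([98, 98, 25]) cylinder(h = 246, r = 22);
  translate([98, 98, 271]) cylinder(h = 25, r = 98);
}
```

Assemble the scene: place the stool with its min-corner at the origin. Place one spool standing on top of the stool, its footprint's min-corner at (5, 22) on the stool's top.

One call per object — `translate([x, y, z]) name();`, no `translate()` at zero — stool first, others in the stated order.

stool();
translate([5, 22, 390]) spool();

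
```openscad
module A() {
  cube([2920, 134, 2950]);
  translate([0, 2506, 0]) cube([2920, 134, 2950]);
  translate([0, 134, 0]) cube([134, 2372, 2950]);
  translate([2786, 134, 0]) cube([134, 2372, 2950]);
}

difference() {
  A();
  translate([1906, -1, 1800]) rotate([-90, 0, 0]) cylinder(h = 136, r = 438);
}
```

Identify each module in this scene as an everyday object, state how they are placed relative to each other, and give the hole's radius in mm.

A is a house frame. The house frame has a circular hole through its front wall. The hole's radius is 438 mm.

The subtracted cylinder has r = 438 mm.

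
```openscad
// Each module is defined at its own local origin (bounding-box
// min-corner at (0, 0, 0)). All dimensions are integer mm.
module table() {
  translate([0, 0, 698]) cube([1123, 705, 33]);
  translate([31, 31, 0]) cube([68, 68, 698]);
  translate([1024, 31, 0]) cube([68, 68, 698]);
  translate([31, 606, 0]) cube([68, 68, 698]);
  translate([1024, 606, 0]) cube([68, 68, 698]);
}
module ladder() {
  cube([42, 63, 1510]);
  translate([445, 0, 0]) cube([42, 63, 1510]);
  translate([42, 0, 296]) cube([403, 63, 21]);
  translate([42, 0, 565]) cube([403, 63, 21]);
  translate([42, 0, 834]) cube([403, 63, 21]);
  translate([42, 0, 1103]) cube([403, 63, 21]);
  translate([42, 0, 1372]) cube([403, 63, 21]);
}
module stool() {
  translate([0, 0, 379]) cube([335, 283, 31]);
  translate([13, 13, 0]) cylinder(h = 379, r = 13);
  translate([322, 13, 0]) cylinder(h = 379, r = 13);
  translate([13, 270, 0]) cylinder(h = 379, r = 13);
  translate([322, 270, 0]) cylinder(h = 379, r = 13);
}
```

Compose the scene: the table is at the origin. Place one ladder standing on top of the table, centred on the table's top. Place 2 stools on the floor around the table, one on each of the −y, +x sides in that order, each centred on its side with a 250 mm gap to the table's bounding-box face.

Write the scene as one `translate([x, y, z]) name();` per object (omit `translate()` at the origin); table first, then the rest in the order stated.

table();
translate([318, 321, 731]) ladder();
translate([394, -533, 0]) stool();
translate([1373, 211, 0]) stool();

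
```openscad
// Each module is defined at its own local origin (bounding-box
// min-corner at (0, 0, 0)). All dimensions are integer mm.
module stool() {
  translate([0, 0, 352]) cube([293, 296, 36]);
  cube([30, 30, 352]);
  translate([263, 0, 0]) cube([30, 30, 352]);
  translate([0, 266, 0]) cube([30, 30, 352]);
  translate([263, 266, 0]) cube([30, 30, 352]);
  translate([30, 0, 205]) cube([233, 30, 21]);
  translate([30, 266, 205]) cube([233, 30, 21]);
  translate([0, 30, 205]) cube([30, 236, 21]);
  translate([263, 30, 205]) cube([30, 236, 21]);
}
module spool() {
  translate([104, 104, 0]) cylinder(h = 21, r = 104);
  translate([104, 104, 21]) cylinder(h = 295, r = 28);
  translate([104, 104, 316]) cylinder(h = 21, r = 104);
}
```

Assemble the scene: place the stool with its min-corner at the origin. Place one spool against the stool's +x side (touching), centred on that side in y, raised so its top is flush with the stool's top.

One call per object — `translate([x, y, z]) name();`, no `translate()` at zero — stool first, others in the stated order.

stool();
translate([293, 44, 51]) spool();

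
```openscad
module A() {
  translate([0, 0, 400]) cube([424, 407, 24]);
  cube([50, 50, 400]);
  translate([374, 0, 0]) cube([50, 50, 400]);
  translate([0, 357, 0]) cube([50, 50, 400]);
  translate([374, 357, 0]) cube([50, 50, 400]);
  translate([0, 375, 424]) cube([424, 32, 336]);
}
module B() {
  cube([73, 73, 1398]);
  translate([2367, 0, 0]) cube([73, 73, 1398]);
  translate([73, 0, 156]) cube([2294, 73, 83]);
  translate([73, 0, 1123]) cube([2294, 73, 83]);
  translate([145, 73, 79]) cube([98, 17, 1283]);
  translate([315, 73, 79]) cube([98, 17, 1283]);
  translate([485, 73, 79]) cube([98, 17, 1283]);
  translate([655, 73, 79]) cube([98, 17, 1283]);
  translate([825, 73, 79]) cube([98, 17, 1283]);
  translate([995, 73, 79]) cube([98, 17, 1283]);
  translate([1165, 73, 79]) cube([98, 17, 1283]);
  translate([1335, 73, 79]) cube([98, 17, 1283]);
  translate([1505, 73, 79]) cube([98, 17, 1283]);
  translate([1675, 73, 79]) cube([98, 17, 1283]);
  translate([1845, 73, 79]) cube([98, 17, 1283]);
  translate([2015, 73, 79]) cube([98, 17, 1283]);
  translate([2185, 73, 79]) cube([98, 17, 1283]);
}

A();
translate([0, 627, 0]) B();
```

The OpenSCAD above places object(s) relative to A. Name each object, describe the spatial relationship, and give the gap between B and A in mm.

The fence section's nearest face is 220 mm from the chair's +y face.

A is a chair. B is a fence section. The fence section is on the floor beside the chair on its +y side. The gap between the fence section and the chair is 220 mm.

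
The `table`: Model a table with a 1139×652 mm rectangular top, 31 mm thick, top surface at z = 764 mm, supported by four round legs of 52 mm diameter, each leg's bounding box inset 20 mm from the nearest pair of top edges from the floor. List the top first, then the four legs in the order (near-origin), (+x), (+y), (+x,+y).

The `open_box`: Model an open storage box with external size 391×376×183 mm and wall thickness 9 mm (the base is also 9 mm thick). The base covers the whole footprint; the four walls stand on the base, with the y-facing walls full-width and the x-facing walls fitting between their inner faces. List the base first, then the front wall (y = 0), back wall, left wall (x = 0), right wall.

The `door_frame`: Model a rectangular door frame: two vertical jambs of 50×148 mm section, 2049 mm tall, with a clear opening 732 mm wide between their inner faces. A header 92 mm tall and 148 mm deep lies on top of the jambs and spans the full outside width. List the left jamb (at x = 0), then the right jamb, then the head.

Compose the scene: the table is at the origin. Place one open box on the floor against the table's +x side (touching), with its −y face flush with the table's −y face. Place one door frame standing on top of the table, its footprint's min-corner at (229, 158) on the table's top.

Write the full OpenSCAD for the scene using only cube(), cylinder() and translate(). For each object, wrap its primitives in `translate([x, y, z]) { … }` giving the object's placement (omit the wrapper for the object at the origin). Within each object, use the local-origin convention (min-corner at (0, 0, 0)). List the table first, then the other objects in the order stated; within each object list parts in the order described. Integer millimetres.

translate([0, 0, 733]) cube([1139, 652, 31]);
translate([46, 46, 0]) cylinder(h = 733, r = 26);
translate([1093, 46, 0]) cylinder(h = 733, r = 26);
translate([46, 606, 0]) cylinder(h = 733, r = 26);
translate([1093, 606, 0]) cylinder(h = 733, r = 26);
translate([1139, 0, 0]) {
  cube([391, 376, 9]);
  translate([0, 0, 9]) cube([391, 9, 174]);
  translate([0, 367, 9]) cube([391, 9, 174]);
  translate([0, 9, 9]) cube([9, 358, 174]);
  translate([382, 9, 9]) cube([9, 358, 174]);
}
translate([229, 158, 764]) {
  cube([50, 148, 2049]);
  translate([782, 0, 0]) cube([50, 148, 2049]);
  translate([0, 0, 2049]) cube([832, 148, 92]);
}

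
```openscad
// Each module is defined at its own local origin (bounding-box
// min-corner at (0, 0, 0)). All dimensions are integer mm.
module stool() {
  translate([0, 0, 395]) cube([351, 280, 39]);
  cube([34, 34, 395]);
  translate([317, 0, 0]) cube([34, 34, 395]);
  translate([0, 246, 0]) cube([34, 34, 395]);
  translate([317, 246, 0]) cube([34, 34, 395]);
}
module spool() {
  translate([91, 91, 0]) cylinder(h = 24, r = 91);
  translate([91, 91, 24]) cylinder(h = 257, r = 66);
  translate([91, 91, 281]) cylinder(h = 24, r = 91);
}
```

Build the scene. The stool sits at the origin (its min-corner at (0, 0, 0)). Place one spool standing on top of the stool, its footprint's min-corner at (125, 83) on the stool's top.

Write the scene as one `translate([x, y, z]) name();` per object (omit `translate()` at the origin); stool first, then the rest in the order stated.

stool();
translate([125, 83, 434]) spool();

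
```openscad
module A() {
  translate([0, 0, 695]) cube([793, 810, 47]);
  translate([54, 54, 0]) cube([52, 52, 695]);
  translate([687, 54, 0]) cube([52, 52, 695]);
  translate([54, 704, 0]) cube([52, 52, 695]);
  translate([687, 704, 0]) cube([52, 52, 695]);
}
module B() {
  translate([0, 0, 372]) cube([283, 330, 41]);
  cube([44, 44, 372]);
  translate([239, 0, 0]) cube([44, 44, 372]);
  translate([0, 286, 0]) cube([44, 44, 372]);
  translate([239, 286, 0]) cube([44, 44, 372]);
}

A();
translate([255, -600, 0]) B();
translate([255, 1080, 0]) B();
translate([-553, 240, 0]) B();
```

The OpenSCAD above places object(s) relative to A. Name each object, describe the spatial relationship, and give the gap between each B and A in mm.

A is a table. B is a stool. Three stools sit around the table at the −y, +y, −x sides. The gap between each stool and the table is 270 mm.

Each stool's nearest face is 270 mm from the table's bounding box.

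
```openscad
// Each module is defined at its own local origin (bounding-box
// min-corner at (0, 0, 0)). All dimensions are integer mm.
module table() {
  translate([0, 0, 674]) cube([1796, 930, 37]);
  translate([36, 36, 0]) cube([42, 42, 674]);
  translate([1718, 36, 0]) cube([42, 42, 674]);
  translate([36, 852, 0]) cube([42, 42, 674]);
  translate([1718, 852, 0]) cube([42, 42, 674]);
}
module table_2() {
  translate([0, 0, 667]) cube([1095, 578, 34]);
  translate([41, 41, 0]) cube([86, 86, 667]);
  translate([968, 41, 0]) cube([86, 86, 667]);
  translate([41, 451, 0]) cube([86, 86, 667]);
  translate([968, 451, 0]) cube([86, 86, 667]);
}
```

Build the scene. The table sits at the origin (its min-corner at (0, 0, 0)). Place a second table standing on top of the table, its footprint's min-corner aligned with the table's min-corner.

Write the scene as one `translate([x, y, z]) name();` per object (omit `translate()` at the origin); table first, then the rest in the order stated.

table();
translate([0, 0, 711]) table_2();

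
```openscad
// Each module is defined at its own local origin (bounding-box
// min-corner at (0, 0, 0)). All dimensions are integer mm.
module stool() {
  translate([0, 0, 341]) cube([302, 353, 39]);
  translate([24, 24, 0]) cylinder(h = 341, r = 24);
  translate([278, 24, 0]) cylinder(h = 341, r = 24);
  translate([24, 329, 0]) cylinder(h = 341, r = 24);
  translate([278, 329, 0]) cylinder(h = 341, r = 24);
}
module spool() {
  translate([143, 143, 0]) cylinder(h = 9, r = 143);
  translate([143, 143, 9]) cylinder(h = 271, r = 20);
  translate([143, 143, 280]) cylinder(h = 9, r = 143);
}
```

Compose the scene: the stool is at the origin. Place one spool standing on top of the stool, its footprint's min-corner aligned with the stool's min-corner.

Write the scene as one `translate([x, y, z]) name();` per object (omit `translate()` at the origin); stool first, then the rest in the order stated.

stool();
translate([0, 0, 380]) spool();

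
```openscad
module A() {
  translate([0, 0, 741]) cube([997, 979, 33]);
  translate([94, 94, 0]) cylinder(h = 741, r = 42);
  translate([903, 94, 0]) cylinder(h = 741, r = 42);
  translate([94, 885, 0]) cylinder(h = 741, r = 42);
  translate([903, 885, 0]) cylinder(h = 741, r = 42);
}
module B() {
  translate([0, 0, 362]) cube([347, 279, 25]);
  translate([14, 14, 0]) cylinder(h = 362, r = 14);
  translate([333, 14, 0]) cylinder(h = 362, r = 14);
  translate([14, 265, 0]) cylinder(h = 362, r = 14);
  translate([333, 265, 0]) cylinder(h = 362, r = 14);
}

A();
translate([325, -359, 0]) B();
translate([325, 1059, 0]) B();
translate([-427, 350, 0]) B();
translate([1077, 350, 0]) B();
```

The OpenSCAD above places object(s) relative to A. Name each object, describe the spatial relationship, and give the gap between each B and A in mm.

A is a table. B is a stool. Four stools sit around the table at the −y, +y, −x, +x sides. The gap between each stool and the table is 80 mm.

Each stool's nearest face is 80 mm from the table's bounding box.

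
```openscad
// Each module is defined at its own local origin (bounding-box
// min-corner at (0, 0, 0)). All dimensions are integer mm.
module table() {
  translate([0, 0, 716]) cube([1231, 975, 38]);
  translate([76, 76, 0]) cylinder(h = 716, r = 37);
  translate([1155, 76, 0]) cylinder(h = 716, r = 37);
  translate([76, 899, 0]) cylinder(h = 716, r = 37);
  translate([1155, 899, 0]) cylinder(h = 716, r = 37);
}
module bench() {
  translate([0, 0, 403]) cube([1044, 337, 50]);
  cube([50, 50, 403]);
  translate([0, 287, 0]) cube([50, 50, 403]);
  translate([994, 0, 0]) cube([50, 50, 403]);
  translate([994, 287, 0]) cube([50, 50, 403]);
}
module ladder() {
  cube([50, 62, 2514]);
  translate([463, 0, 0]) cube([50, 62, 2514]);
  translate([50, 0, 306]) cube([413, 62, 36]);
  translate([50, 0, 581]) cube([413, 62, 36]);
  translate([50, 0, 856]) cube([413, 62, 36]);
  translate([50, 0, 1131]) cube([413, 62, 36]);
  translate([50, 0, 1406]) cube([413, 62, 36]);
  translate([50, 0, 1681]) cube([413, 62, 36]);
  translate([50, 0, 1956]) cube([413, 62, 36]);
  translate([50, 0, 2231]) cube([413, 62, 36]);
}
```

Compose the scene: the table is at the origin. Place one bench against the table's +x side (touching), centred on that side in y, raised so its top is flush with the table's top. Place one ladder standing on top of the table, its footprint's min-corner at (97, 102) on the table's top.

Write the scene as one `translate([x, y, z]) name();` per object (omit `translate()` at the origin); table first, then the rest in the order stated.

table();
translate([1231, 319, 301]) bench();
translate([97, 102, 754]) ladder();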